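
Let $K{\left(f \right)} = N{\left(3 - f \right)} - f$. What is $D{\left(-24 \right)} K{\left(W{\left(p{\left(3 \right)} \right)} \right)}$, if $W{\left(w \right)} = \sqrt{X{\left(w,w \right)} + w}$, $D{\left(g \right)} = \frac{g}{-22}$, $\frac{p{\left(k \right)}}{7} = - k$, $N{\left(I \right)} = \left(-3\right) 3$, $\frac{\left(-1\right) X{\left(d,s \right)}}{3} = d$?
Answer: $- \frac{108}{11} - \frac{12 \sqrt{42}}{11} \approx -16.888$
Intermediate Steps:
$X{\left(d,s \right)} = - 3 d$
$N{\left(I \right)} = -9$
$p{\left(k \right)} = - 7 k$ ($p{\left(k \right)} = 7 \left(- k\right) = - 7 k$)
$D{\left(g \right)} = - \frac{g}{22}$ ($D{\left(g \right)} = g \left(- \frac{1}{22}\right) = - \frac{g}{22}$)
$W{\left(w \right)} = \sqrt{2} \sqrt{- w}$ ($W{\left(w \right)} = \sqrt{- 3 w + w} = \sqrt{- 2 w} = \sqrt{2} \sqrt{- w}$)
$K{\left(f \right)} = -9 - f$
$D{\left(-24 \right)} K{\left(W{\left(p{\left(3 \right)} \right)} \right)} = \left(- \frac{1}{22}\right) \left(-24\right) \left(-9 - \sqrt{2} \sqrt{- \left(-7\right) 3}\right) = \frac{12 \left(-9 - \sqrt{2} \sqrt{\left(-1\right) \left(-21\right)}\right)}{11} = \frac{12 \left(-9 - \sqrt{2} \sqrt{21}\right)}{11} = \frac{12 \left(-9 - \sqrt{42}\right)}{11} = - \frac{108}{11} - \frac{12 \sqrt{42}}{11}$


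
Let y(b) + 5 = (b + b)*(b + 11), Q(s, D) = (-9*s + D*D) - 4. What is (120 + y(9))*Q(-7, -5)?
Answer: 39900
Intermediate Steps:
Q(s, D) = -4 + D² - 9*s (Q(s, D) = (-9*s + D²) - 4 = (D² - 9*s) - 4 = -4 + D² - 9*s)
y(b) = -5 + 2*b*(11 + b) (y(b) = -5 + (b + b)*(b + 11) = -5 + (2*b)*(11 + b) = -5 + 2*b*(11 + b))
(120 + y(9))*Q(-7, -5) = (120 + (-5 + 2*9² + 22*9))*(-4 + (-5)² - 9*(-7)) = (120 + (-5 + 2*81 + 198))*(-4 + 25 + 63) = (120 + (-5 + 162 + 198))*84 = (120 + 355)*84 = 475*84 = 39900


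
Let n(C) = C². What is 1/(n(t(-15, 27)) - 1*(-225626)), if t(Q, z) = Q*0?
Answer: 1/225626 ≈ 4.4321e-6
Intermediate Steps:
t(Q, z) = 0
1/(n(t(-15, 27)) - 1*(-225626)) = 1/(0² - 1*(-225626)) = 1/(0 + 225626) = 1/225626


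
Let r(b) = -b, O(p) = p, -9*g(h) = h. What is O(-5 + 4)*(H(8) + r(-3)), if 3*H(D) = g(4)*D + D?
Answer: -121/27 ≈ -4.4815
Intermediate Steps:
g(h) = -h/9
H(D) = 5*D/27 (H(D) = ((-⅑*4)*D + D)/3 = (-4*D/9 + D)/3 = (5*D/9)/3 = 5*D/27)
O(-5 + 4)*(H(8) + r(-3)) = (-5 + 4)*((5/27)*8 - 1*(-3)) = -(40/27 + 3) = -1*121/27 = -121/27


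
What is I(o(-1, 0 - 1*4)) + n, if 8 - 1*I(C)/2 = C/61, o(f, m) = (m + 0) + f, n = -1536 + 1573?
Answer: 3243/61 ≈ 53.164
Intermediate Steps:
n = 37
o(f, m) = f + m (o(f, m) = m + f = f + m)
I(C) = 16 - 2*C/61
I(o(-1, 0 - 1*4)) + n = (16 - 2*(-1 + (0 - 1*4))/61) + 37 = (16 - 2*(-1 + (0 - 4))/61) + 37 = (16 - 2*(-1 - 4)/61) + 37 = (16 - 2/61*(-5)) + 37 = (16 + 10/61) + 37 = 986/61 + 37 = 3243/61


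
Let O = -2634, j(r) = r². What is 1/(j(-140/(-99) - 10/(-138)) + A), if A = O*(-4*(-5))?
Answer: -5184729/273120065495 ≈ -1.8983e-5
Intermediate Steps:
A = -52680 (A = -(-10536)*1*(-5) = -(-10536)*(-5) = -2634*20 = -52680)
1/(j(-140/(-99) - 10/(-138)) + A) = 1/((-140/(-99) - 10/(-138))² - 52680) = 1/((-140*(-1/99) - 10*(-1/138))² - 52680) = 1/((140/99 + 5/69)² - 52680) = 1/((3385/2277)² - 52680) = 1/(11458225/5184729 - 52680) = 1/(-273120065495/5184729) = -5184729/273120065495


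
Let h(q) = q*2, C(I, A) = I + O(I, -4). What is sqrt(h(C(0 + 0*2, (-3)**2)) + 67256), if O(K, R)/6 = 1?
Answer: 2*sqrt(16817) ≈ 259.36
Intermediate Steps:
O(K, R) = 6 (O(K, R) = 6*1 = 6)
C(I, A) = 6 + I (C(I, A) = I + 6 = 6 + I)
h(q) = 2*q
sqrt(h(C(0 + 0*2, (-3)**2)) + 67256) = sqrt(2*(6 + (0 + 0*2)) + 67256) = sqrt(2*(6 + (0 + 0)) + 67256) = sqrt(2*(6 + 0) + 67256) = sqrt(2*6 + 67256) = sqrt(12 + 67256) = sqrt(67268) = 2*sqrt(16817)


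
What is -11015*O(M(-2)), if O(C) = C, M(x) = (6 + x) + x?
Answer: -22030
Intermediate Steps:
M(x) = 6 + 2*x
-11015*O(M(-2)) = -11015*(6 + 2*(-2)) = -11015*(6 - 4) = -11015*2 = -22030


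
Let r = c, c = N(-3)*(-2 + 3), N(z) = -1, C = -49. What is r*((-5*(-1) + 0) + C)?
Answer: 44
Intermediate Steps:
c = -1 (c = -(-2 + 3) = -1*1 = -1)
r = -1
r*((-5*(-1) + 0) + C) = -((-5*(-1) + 0) - 49) = -((5 + 0) - 49) = -(5 - 49) = -1*(-44) = 44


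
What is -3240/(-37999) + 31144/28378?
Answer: 637692788/539167811 ≈ 1.1827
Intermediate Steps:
-3240/(-37999) + 31144/28378 = -3240*(-1/37999) + 31144*(1/28378) = 3240/37999 + 15572/14189 = 637692788/539167811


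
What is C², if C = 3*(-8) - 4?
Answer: 784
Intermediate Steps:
C = -28 (C = -24 - 4 = -28)
C² = (-28)² = 784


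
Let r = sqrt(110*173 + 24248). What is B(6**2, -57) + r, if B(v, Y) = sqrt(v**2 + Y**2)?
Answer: sqrt(43278) + 3*sqrt(505) ≈ 275.45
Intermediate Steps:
r = sqrt(43278) (r = sqrt(19030 + 24248) = sqrt(43278) ≈ 208.03)
B(v, Y) = sqrt(Y**2 + v**2)
B(6**2, -57) + r = sqrt((-57)**2 + (6**2)**2) + sqrt(43278) = sqrt(3249 + 36**2) + sqrt(43278) = sqrt(3249 + 1296) + sqrt(43278) = sqrt(4545) + sqrt(43278) = 3*sqrt(505) + sqrt(43278) = sqrt(43278) + 3*sqrt(505)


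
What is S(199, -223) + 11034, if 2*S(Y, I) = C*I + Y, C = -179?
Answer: 31092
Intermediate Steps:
S(Y, I) = Y/2 - 179*I/2 (S(Y, I) = (-179*I + Y)/2 = (Y - 179*I)/2 = Y/2 - 179*I/2)
S(199, -223) + 11034 = ((½)*199 - 179/2*(-223)) + 11034 = (199/2 + 39917/2) + 11034 = 20058 + 11034 = 31092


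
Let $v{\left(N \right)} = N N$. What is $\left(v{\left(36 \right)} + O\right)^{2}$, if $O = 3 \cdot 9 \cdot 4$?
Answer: $1971216$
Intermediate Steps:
$v{\left(N \right)} = N^{2}$
$O = 108$ ($O = 27 \cdot 4 = 108$)
$\left(v{\left(36 \right)} + O\right)^{2} = \left(36^{2} + 108\right)^{2} = \left(1296 + 108\right)^{2} = 1404^{2} = 1971216$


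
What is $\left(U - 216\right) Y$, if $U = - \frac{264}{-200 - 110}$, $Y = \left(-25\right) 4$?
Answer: $\frac{666960}{31} \approx 21515.0$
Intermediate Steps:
$Y = -100$
$U = \frac{132}{155}$ ($U = - \frac{264}{-200 - 110} = - \frac{264}{-310} = \left(-264\right) \left(- \frac{1}{310}\right) = \frac{132}{155} \approx 0.85161$)
$\left(U - 216\right) Y = \left(\frac{132}{155} - 216\right) \left(-100\right) = \left(- \frac{33348}{155}\right) \left(-100\right) = \frac{666960}{31}$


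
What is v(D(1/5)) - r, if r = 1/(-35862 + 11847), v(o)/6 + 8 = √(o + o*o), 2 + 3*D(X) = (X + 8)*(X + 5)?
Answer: -1152719/24015 + 4*√277114/25 ≈ 36.227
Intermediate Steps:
D(X) = -⅔ + (5 + X)*(8 + X)/3 (D(X) = -⅔ + ((X + 8)*(X + 5))/3 = -⅔ + ((8 + X)*(5 + X))/3 = -⅔ + ((5 + X)*(8 + X))/3 = -⅔ + (5 + X)*(8 + X)/3)
v(o) = -48 + 6*√(o + o²) (v(o) = -48 + 6*√(o + o*o) = -48 + 6*√(o + o²))
r = -1/24015 (r = 1/(-24015) = -1/24015 ≈ -4.1641e-5)
v(D(1/5)) - r = (-48 + 6*√((38/3 + (1/5)²/3 + (13/3)/5)*(1 + (38/3 + (1/5)²/3 + (13/3)/5)))) - 1*(-1/24015) = (-48 + 6*√((38/3 + (⅕)²/3 + (13/3)*(⅕))*(1 + (38/3 + (⅕)²/3 + (13/3)*(⅕))))) + 1/24015 = (-48 + 6*√((38/3 + (⅓)*(1/25) + 13/15)*(1 + (38/3 + (⅓)*(1/25) + 13/15)))) + 1/24015 = (-48 + 6*√((38/3 + 1/75 + 13/15)*(1 + (38/3 + 1/75 + 13/15)))) + 1/24015 = (-48 + 6*√(1016*(1 + 1016/75)/75)) + 1/24015 = (-48 + 6*√((1016/75)*(1091/75))) + 1/24015 = (-48 + 6*√(1108456/5625)) + 1/24015 = (-48 + 6*(2*√277114/75)) + 1/24015 = (-48 + 4*√277114/25) + 1/24015 = -1152719/24015 + 4*√277114/25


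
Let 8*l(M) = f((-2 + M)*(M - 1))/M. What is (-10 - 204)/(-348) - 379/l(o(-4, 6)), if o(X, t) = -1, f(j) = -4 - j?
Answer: -263249/870 ≈ -302.58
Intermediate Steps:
l(M) = (-4 - (-1 + M)*(-2 + M))/(8*M) (l(M) = ((-4 - (-2 + M)*(M - 1))/M)/8 = ((-4 - (-2 + M)*(-1 + M))/M)/8 = ((-4 - (-1 + M)*(-2 + M))/M)/8 = (-4 - (-1 + M)*(-2 + M))/(8*M))
(-10 - 204)/(-348) - 379/l(o(-4, 6)) = (-10 - 204)/(-348) - 379*(-8/(-6 - 1*(-1)² + 3*(-1))) = -214*(-1/348) - 379*(-8/(-6 - 1*1 - 3)) = 107/174 - 379*(-8/(-6 - 1 - 3)) = 107/174 - 379/((⅛)*(-1)*(-10)) = 107/174 - 379/5/4 = 107/174 - 379*⅘ = 107/174 - 1516/5 = -263249/870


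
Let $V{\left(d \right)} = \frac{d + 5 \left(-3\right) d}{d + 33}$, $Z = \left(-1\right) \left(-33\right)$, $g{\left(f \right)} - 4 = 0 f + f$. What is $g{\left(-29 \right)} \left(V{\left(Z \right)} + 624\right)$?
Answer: $-15425$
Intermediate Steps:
$g{\left(f \right)} = 4 + f$ ($g{\left(f \right)} = 4 + \left(0 f + f\right) = 4 + \left(0 + f\right) = 4 + f$)
$Z = 33$
$V{\left(d \right)} = - \frac{14 d}{33 + d}$ ($V{\left(d \right)} = \frac{d - 15 d}{33 + d} = \frac{\left(-14\right) d}{33 + d} = - \frac{14 d}{33 + d}$)
$g{\left(-29 \right)} \left(V{\left(Z \right)} + 624\right) = \left(4 - 29\right) \left(\left(-14\right) 33 \frac{1}{33 + 33} + 624\right) = - 25 \left(\left(-14\right) 33 \cdot \frac{1}{66} + 624\right) = - 25 \left(-7 + 624\right) = \left(-25\right) 617 = -15425$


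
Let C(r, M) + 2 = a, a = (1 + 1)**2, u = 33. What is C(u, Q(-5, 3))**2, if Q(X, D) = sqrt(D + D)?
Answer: 4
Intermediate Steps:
Q(X, D) = sqrt(2)*sqrt(D) (Q(X, D) = sqrt(2*D) = sqrt(2)*sqrt(D))
a = 4 (a = 2**2 = 4)
C(r, M) = 2 (C(r, M) = -2 + 4 = 2)
C(u, Q(-5, 3))**2 = 2**2 = 4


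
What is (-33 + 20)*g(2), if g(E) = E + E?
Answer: -52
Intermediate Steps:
g(E) = 2*E
(-33 + 20)*g(2) = (-33 + 20)*(2*2) = -13*4 = -52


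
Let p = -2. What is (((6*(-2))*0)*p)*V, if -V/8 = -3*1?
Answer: 0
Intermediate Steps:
V = 24 (V = -(-24) = -8*(-3) = 24)
(((6*(-2))*0)*p)*V = (((6*(-2))*0)*(-2))*24 = (-12*0*(-2))*24 = (0*(-2))*24 = 0*24 = 0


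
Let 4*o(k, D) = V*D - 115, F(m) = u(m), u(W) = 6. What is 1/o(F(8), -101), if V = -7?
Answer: 1/148 ≈ 0.0067568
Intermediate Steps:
F(m) = 6
o(k, D) = -115/4 - 7*D/4 (o(k, D) = (-7*D - 115)/4 = (-115 - 7*D)/4 = -115/4 - 7*D/4)
1/o(F(8), -101) = 1/(-115/4 - 7/4*(-101)) = 1/(-115/4 + 707/4) = 1/148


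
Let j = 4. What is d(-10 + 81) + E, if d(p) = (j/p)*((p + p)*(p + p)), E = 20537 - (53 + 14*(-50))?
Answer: 22320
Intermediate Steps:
E = 21184 (E = 20537 - (53 - 700) = 20537 - 1*(-647) = 20537 + 647 = 21184)
d(p) = 16*p (d(p) = (4/p)*((p + p)*(p + p)) = (4/p)*((2*p)*(2*p)) = (4/p)*(4*p**2) = 16*p)
d(-10 + 81) + E = 16*(-10 + 81) + 21184 = 16*71 + 21184 = 1136 + 21184 = 22320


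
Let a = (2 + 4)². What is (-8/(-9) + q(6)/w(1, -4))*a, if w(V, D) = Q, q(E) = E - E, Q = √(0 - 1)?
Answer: 32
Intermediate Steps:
Q = I (Q = √(-1) = I ≈ 1.0*I)
q(E) = 0
w(V, D) = I
a = 36 (a = 6² = 36)
(-8/(-9) + q(6)/w(1, -4))*a = (-8/(-9) + 0/I)*36 = (-8*(-⅑) + 0*(-I))*36 = (8/9 + 0)*36 = (8/9)*36 = 32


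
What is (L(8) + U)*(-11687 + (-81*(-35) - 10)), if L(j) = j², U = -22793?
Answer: 201424398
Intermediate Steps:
(L(8) + U)*(-11687 + (-81*(-35) - 10)) = (8² - 22793)*(-11687 + (-81*(-35) - 10)) = (64 - 22793)*(-11687 + (2835 - 10)) = -22729*(-11687 + 2825) = -22729*(-8862) = 201424398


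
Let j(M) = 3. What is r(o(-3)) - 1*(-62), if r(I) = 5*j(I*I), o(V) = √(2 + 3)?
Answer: 77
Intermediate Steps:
o(V) = √5
r(I) = 15 (r(I) = 5*3 = 15)
r(o(-3)) - 1*(-62) = 15 - 1*(-62) = 15 + 62 = 77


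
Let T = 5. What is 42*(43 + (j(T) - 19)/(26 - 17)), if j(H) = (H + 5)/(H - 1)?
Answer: 1729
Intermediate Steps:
j(H) = (5 + H)/(-1 + H)
42*(43 + (j(T) - 19)/(26 - 17)) = 42*(43 + ((5 + 5)/(-1 + 5) - 19)/(26 - 17)) = 42*(43 + (10/4 - 19)/9) = 42*(43 + ((¼)*10 - 19)*(⅑)) = 42*(43 + (5/2 - 19)*(⅑)) = 42*(43 - 33/2*⅑) = 42*(43 - 11/6) = 42*(247/6) = 1729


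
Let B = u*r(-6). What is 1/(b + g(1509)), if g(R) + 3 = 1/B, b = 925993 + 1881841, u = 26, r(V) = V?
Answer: 156/438021635 ≈ 3.5615e-7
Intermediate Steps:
b = 2807834
B = -156 (B = 26*(-6) = -156)
g(R) = -469/156 (g(R) = -3 + 1/(-156) = -3 - 1/156 = -469/156)
1/(b + g(1509)) = 1/(2807834 - 469/156) = 1/(438021635/156) = 156/438021635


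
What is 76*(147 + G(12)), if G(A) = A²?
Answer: 22116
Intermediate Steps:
76*(147 + G(12)) = 76*(147 + 12²) = 76*(147 + 144) = 76*291 = 22116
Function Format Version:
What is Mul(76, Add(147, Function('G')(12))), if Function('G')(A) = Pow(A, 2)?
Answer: 22116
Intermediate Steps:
Mul(76, Add(147, Function('G')(12))) = Mul(76, Add(147, Pow(12, 2))) = Mul(76, Add(147, 144)) = Mul(76, 291) = 22116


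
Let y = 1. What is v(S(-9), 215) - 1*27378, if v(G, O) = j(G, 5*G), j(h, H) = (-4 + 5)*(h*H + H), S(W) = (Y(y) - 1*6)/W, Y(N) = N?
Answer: -2217268/81 ≈ -27374.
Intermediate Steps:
S(W) = -5/W (S(W) = (1 - 1*6)/W = (1 - 6)/W = -5/W)
j(h, H) = H + H*h (j(h, H) = 1*(H*h + H) = 1*(H + H*h) = H + H*h)
v(G, O) = 5*G*(1 + G) (v(G, O) = (5*G)*(1 + G) = 5*G*(1 + G))
v(S(-9), 215) - 1*27378 = 5*(-5/(-9))*(1 - 5/(-9)) - 1*27378 = 5*(-5*(-⅑))*(1 - 5*(-⅑)) - 27378 = 5*(5/9)*(1 + 5/9) - 27378 = 5*(5/9)*(14/9) - 27378 = 350/81 - 27378 = -2217268/81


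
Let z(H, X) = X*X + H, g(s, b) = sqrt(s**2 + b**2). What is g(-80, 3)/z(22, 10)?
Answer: sqrt(6409)/122 ≈ 0.65620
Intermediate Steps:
g(s, b) = sqrt(b**2 + s**2)
z(H, X) = H + X**2 (z(H, X) = X**2 + H = H + X**2)
g(-80, 3)/z(22, 10) = sqrt(3**2 + (-80)**2)/(22 + 10**2) = sqrt(9 + 6400)/(22 + 100) = sqrt(6409)/122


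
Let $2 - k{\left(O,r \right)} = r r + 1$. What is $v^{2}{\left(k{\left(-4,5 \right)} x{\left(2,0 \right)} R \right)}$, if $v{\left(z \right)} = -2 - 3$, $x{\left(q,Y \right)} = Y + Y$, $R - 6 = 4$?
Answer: $25$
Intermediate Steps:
$R = 10$ ($R = 6 + 4 = 10$)
$k{\left(O,r \right)} = 1 - r^{2}$ ($k{\left(O,r \right)} = 2 - \left(r r + 1\right) = 2 - \left(r^{2} + 1\right) = 2 - \left(1 + r^{2}\right) = 1 - r^{2}$)
$x{\left(q,Y \right)} = 2 Y$
$v{\left(z \right)} = -5$ ($v{\left(z \right)} = -2 - 3 = -5$)
$v^{2}{\left(k{\left(-4,5 \right)} x{\left(2,0 \right)} R \right)} = \left(-5\right)^{2} = 25$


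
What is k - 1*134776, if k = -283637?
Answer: -418413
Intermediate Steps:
k - 1*134776 = -283637 - 1*134776 = -283637 - 134776 = -418413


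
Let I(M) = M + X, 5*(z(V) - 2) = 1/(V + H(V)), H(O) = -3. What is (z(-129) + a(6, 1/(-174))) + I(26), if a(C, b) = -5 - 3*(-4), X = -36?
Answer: -661/660 ≈ -1.0015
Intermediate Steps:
z(V) = 2 + 1/(5*(-3 + V)) (z(V) = 2 + 1/(5*(V - 3)) = 2 + 1/(5*(-3 + V)))
I(M) = -36 + M (I(M) = M - 36 = -36 + M)
a(C, b) = 7 (a(C, b) = -5 + 12 = 7)
(z(-129) + a(6, 1/(-174))) + I(26) = ((-29 + 10*(-129))/(5*(-3 - 129)) + 7) + (-36 + 26) = ((1/5)*(-29 - 1290)/(-132) + 7) - 10 = ((1/5)*(-1/132)*(-1319) + 7) - 10 = (1319/660 + 7) - 10 = 5939/660 - 10 = -661/660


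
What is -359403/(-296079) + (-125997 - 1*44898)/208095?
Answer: 537589924/1369167989 ≈ 0.39264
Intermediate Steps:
-359403/(-296079) + (-125997 - 1*44898)/208095 = -359403*(-1/296079) + (-125997 - 44898)*(1/208095) = 119801/98693 - 170895*1/208095 = 119801/98693 - 11393/13873 = 537589924/1369167989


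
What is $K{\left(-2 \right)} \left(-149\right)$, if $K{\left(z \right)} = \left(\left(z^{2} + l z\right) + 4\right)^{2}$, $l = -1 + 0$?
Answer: $-14900$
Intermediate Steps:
$l = -1$
$K{\left(z \right)} = \left(4 + z^{2} - z\right)^{2}$ ($K{\left(z \right)} = \left(\left(z^{2} - z\right) + 4\right)^{2} = \left(4 + z^{2} - z\right)^{2}$)
$K{\left(-2 \right)} \left(-149\right) = \left(4 + \left(-2\right)^{2} - -2\right)^{2} \left(-149\right) = \left(4 + 4 + 2\right)^{2} \left(-149\right) = 10^{2} \left(-149\right) = 100 \left(-149\right) = -14900$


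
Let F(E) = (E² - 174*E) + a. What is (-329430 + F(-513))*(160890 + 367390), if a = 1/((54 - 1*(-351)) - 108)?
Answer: 3608838107440/297 ≈ 1.2151e+10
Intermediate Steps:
a = 1/297 (a = 1/((54 + 351) - 108) = 1/(405 - 108) = 1/297 ≈ 0.0033670)
F(E) = 1/297 + E² - 174*E (F(E) = (E² - 174*E) + 1/297 = 1/297 + E² - 174*E)
(-329430 + F(-513))*(160890 + 367390) = (-329430 + (1/297 + (-513)² - 174*(-513)))*(160890 + 367390) = (-329430 + (1/297 + 263169 + 89262))*528280 = (-329430 + 104672008/297)*528280 = (6831298/297)*528280 = 3608838107440/297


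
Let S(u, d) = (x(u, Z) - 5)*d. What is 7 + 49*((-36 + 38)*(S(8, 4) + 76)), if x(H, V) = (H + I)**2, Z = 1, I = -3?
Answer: 15295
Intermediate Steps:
x(H, V) = (-3 + H)**2 (x(H, V) = (H - 3)**2 = (-3 + H)**2)
S(u, d) = d*(-5 + (-3 + u)**2) (S(u, d) = ((-3 + u)**2 - 5)*d = (-5 + (-3 + u)**2)*d = d*(-5 + (-3 + u)**2))
7 + 49*((-36 + 38)*(S(8, 4) + 76)) = 7 + 49*((-36 + 38)*(4*(-5 + (-3 + 8)**2) + 76)) = 7 + 49*(2*(4*(-5 + 5**2) + 76)) = 7 + 49*(2*(4*(-5 + 25) + 76)) = 7 + 49*(2*(4*20 + 76)) = 7 + 49*(2*(80 + 76)) = 7 + 49*(2*156) = 7 + 49*312 = 7 + 15288 = 15295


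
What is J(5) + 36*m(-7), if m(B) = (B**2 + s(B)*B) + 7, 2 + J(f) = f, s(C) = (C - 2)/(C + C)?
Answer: 1857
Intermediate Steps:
s(C) = (-2 + C)/(2*C) (s(C) = (-2 + C)/((2*C)) = (-2 + C)*(1/(2*C)) = (-2 + C)/(2*C))
J(f) = -2 + f
m(B) = 6 + B**2 + B/2 (m(B) = (B**2 + ((-2 + B)/(2*B))*B) + 7 = (B**2 + (-1 + B/2)) + 7 = (-1 + B**2 + B/2) + 7 = 6 + B**2 + B/2)
J(5) + 36*m(-7) = (-2 + 5) + 36*(6 + (-7)**2 + (1/2)*(-7)) = 3 + 36*(6 + 49 - 7/2) = 3 + 36*(103/2) = 3 + 1854 = 1857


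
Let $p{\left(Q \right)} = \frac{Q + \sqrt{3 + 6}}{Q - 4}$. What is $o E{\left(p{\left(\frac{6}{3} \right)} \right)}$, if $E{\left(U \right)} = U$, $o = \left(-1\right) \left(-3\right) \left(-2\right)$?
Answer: $15$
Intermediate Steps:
$p{\left(Q \right)} = \frac{3 + Q}{-4 + Q}$ ($p{\left(Q \right)} = \frac{Q + \sqrt{9}}{-4 + Q} = \frac{Q + 3}{-4 + Q} = \frac{3 + Q}{-4 + Q}$)
$o = -6$ ($o = 3 \left(-2\right) = -6$)
$o E{\left(p{\left(\frac{6}{3} \right)} \right)} = - 6 \frac{3 + \frac{6}{3}}{-4 + \frac{6}{3}} = - 6 \frac{3 + 6 \cdot \frac{1}{3}}{-4 + 6 \cdot \frac{1}{3}} = - 6 \frac{3 + 2}{-4 + 2} = - 6 \frac{1}{-2} \cdot 5 = - 6 \left(\left(- \frac{1}{2}\right) 5\right) = \left(-6\right) \left(- \frac{5}{2}\right) = 15$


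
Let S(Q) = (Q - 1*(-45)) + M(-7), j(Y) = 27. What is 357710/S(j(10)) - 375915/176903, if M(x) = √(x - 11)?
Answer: 253011249085/51124967 - 178855*I*√2/867 ≈ 4948.9 - 291.74*I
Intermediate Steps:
M(x) = √(-11 + x)
S(Q) = 45 + Q + 3*I*√2 (S(Q) = (Q - 1*(-45)) + √(-11 - 7) = (Q + 45) + √(-18) = (45 + Q) + 3*I*√2 = 45 + Q + 3*I*√2)
357710/S(j(10)) - 375915/176903 = 357710/(45 + 27 + 3*I*√2) - 375915/176903 = 357710/(72 + 3*I*√2) - 375915*1/176903 = 357710/(72 + 3*I*√2) - 375915/176903 = -375915/176903 + 357710/(72 + 3*I*√2)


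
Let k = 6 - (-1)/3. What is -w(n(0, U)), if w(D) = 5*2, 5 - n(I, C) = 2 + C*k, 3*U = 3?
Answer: -10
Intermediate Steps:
U = 1 (U = (⅓)*3 = 1)
k = 19/3 (k = 6 - (-1)/3 = 6 - 1*(-⅓) = 6 + ⅓ = 19/3 ≈ 6.3333)
n(I, C) = 3 - 19*C/3 (n(I, C) = 5 - (2 + C*(19/3)) = 5 - (2 + 19*C/3) = 5 + (-2 - 19*C/3) = 3 - 19*C/3)
w(D) = 10
-w(n(0, U)) = -1*10 = -10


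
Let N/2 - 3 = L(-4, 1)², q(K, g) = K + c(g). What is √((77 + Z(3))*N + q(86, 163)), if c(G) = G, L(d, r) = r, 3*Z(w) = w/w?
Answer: √7809/3 ≈ 29.456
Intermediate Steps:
Z(w) = ⅓ (Z(w) = (w/w)/3 = (⅓)*1 = ⅓)
q(K, g) = K + g
N = 8 (N = 6 + 2*1² = 6 + 2*1 = 6 + 2 = 8)
√((77 + Z(3))*N + q(86, 163)) = √((77 + ⅓)*8 + (86 + 163)) = √((232/3)*8 + 249) = √(1856/3 + 249) = √(2603/3) = √7809/3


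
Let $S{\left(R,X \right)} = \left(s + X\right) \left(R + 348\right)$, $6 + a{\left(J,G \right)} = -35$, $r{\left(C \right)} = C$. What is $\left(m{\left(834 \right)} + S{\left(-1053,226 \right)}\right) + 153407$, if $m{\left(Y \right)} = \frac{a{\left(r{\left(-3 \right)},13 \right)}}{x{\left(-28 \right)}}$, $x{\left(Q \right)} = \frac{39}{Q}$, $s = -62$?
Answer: $\frac{1474841}{39} \approx 37816.0$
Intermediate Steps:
$a{\left(J,G \right)} = -41$ ($a{\left(J,G \right)} = -6 - 35 = -41$)
$m{\left(Y \right)} = \frac{1148}{39}$ ($m{\left(Y \right)} = - \frac{41}{39 \frac{1}{-28}} = - \frac{41}{39 \left(- \frac{1}{28}\right)} = - \frac{41}{- \frac{39}{28}} = \left(-41\right) \left(- \frac{28}{39}\right) = \frac{1148}{39}$)
$S{\left(R,X \right)} = \left(-62 + X\right) \left(348 + R\right)$ ($S{\left(R,X \right)} = \left(-62 + X\right) \left(R + 348\right) = \left(-62 + X\right) \left(348 + R\right)$)
$\left(m{\left(834 \right)} + S{\left(-1053,226 \right)}\right) + 153407 = \left(\frac{1148}{39} - 115620\right) + 153407 = - \frac{4508032}{39} + 153407 = \frac{1474841}{39}$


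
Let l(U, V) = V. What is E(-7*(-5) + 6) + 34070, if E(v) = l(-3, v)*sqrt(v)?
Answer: 34070 + 41*sqrt(41) ≈ 34333.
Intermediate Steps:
E(v) = v**(3/2) (E(v) = v*sqrt(v) = v**(3/2))
E(-7*(-5) + 6) + 34070 = (-7*(-5) + 6)**(3/2) + 34070 = (35 + 6)**(3/2) + 34070 = 41**(3/2) + 34070 = 41*sqrt(41) + 34070 = 34070 + 41*sqrt(41)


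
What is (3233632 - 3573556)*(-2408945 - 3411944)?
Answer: 1978659872436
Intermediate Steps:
(3233632 - 3573556)*(-2408945 - 3411944) = -339924*(-5820889) = 1978659872436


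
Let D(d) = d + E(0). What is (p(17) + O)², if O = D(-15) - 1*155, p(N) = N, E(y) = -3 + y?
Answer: 24336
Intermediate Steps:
D(d) = -3 + d (D(d) = d + (-3 + 0) = d - 3 = -3 + d)
O = -173 (O = (-3 - 15) - 1*155 = -18 - 155 = -173)
(p(17) + O)² = (17 - 173)² = (-156)² = 24336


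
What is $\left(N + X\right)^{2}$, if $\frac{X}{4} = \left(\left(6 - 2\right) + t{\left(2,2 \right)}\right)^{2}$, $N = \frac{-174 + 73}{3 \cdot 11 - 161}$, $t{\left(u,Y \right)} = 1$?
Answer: $\frac{166435801}{16384} \approx 10158.0$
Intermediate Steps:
$N = \frac{101}{128}$ ($N = - \frac{101}{33 - 161} = - \frac{101}{-128} = \left(-101\right) \left(- \frac{1}{128}\right) = \frac{101}{128} \approx 0.78906$)
$X = 100$ ($X = 4 \left(\left(6 - 2\right) + 1\right)^{2} = 4 \left(4 + 1\right)^{2} = 4 \cdot 5^{2} = 4 \cdot 25 = 100$)
$\left(N + X\right)^{2} = \left(\frac{101}{128} + 100\right)^{2} = \left(\frac{12901}{128}\right)^{2} = \frac{166435801}{16384}$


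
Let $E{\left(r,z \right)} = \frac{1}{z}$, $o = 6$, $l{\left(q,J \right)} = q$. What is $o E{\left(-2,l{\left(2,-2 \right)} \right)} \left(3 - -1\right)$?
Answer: $12$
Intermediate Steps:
$o E{\left(-2,l{\left(2,-2 \right)} \right)} \left(3 - -1\right) = \frac{6}{2} \left(3 - -1\right) = 6 \cdot \frac{1}{2} \left(3 + 1\right) = 3 \cdot 4 = 12$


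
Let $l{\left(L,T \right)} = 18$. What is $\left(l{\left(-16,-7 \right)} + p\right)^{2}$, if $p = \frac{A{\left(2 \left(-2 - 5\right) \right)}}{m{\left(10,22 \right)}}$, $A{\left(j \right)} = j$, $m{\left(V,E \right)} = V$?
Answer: $\frac{6889}{25} \approx 275.56$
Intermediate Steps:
$p = - \frac{7}{5}$ ($p = \frac{2 \left(-2 - 5\right)}{10} = 2 \left(-7\right) \frac{1}{10} = \left(-14\right) \frac{1}{10} = - \frac{7}{5} \approx -1.4$)
$\left(l{\left(-16,-7 \right)} + p\right)^{2} = \left(18 - \frac{7}{5}\right)^{2} = \left(\frac{83}{5}\right)^{2} = \frac{6889}{25}$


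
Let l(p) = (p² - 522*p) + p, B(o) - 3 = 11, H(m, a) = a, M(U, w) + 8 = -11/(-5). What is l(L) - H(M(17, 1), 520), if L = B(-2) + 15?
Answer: -14788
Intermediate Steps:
M(U, w) = -29/5 (M(U, w) = -8 - 11/(-5) = -8 - 11*(-⅕) = -8 + 11/5 = -29/5)
B(o) = 14 (B(o) = 3 + 11 = 14)
L = 29 (L = 14 + 15 = 29)
l(p) = p² - 521*p
l(L) - H(M(17, 1), 520) = 29*(-521 + 29) - 1*520 = 29*(-492) - 520 = -14268 - 520 = -14788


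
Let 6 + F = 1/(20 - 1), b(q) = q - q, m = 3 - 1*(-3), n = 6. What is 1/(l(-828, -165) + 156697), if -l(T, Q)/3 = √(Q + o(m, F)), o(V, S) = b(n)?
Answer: 156697/24553951294 + 3*I*√165/24553951294 ≈ 6.3817e-6 + 1.5694e-9*I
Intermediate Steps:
m = 6 (m = 3 + 3 = 6)
b(q) = 0
F = -113/19 (F = -6 + 1/(20 - 1) = -6 + 1/19 = -113/19 ≈ -5.9474)
o(V, S) = 0
l(T, Q) = -3*√Q (l(T, Q) = -3*√(Q + 0) = -3*√Q)
1/(l(-828, -165) + 156697) = 1/(-3*I*√165 + 156697) = 1/(156697 - 3*I*√165)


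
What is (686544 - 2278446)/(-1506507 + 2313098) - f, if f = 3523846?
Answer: -2842304060888/806591 ≈ -3.5238e+6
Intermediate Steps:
(686544 - 2278446)/(-1506507 + 2313098) - f = (686544 - 2278446)/(-1506507 + 2313098) - 1*3523846 = -1591902/806591 - 3523846 = -2842304060888/806591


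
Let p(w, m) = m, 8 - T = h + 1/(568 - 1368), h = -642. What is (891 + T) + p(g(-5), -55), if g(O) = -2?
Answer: 1188801/800 ≈ 1486.0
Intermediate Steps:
T = 520001/800 (T = 8 - (-642 + 1/(568 - 1368)) = 8 - (-642 + 1/(-800)) = 8 - (-642 - 1/800) = 8 - 1*(-513601/800) = 8 + 513601/800 = 520001/800 ≈ 650.00)
(891 + T) + p(g(-5), -55) = (891 + 520001/800) - 55 = 1232801/800 - 55 = 1188801/800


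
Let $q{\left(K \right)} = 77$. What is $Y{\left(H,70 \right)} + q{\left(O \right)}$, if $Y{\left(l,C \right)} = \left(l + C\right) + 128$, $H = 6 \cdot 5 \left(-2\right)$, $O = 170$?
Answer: $215$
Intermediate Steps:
$H = -60$ ($H = 30 \left(-2\right) = -60$)
$Y{\left(l,C \right)} = 128 + C + l$ ($Y{\left(l,C \right)} = \left(C + l\right) + 128 = 128 + C + l$)
$Y{\left(H,70 \right)} + q{\left(O \right)} = \left(128 + 70 - 60\right) + 77 = 138 + 77 = 215$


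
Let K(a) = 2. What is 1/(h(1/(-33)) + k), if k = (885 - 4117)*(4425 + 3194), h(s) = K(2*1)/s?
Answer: -1/24624674 ≈ -4.0610e-8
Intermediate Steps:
h(s) = 2/s
k = -24624608 (k = -3232*7619 = -24624608)
1/(h(1/(-33)) + k) = 1/(2/(1/(-33)) - 24624608) = 1/(2/(-1/33) - 24624608) = 1/(2*(-33) - 24624608) = 1/(-66 - 24624608) = 1/(-24624674) = -1/24624674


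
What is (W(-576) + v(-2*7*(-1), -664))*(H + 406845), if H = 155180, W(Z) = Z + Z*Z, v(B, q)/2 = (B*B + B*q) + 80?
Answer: 176003749000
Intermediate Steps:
v(B, q) = 160 + 2*B**2 + 2*B*q (v(B, q) = 2*((B*B + B*q) + 80) = 2*((B**2 + B*q) + 80) = 2*(80 + B**2 + B*q) = 160 + 2*B**2 + 2*B*q)
W(Z) = Z + Z**2
(W(-576) + v(-2*7*(-1), -664))*(H + 406845) = (-576*(1 - 576) + (160 + 2*(-2*7*(-1))**2 + 2*(-2*7*(-1))*(-664)))*(155180 + 406845) = (-576*(-575) + (160 + 2*(-14*(-1))**2 + 2*(-14*(-1))*(-664)))*562025 = (331200 + (160 + 2*14**2 + 2*14*(-664)))*562025 = (331200 + (160 + 2*196 - 18592))*562025 = (331200 + (160 + 392 - 18592))*562025 = (331200 - 18040)*562025 = 313160*562025 = 176003749000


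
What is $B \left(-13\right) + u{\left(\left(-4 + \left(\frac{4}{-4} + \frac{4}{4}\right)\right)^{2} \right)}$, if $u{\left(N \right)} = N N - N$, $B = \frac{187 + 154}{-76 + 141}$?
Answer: $\frac{859}{5} \approx 171.8$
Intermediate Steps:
$B = \frac{341}{65} \approx 5.2462$
$u{\left(N \right)} = N^{2} - N$
$B \left(-13\right) + u{\left(\left(-4 + \left(\frac{4}{-4} + \frac{4}{4}\right)\right)^{2} \right)} = \frac{341}{65} \left(-13\right) + \left(-4 + \left(\frac{4}{-4} + \frac{4}{4}\right)\right)^{2} \left(-1 + \left(-4 + \left(\frac{4}{-4} + \frac{4}{4}\right)\right)^{2}\right) = - \frac{341}{5} + \left(-4 + \left(4 \left(- \frac{1}{4}\right) + 4 \cdot \frac{1}{4}\right)\right)^{2} \left(-1 + \left(-4 + \left(4 \left(- \frac{1}{4}\right) + 4 \cdot \frac{1}{4}\right)\right)^{2}\right) = - \frac{341}{5} + \left(-4 + \left(-1 + 1\right)\right)^{2} \left(-1 + \left(-4 + \left(-1 + 1\right)\right)^{2}\right) = - \frac{341}{5} + \left(-4 + 0\right)^{2} \left(-1 + \left(-4 + 0\right)^{2}\right) = - \frac{341}{5} + \left(-4\right)^{2} \left(-1 + \left(-4\right)^{2}\right) = - \frac{341}{5} + 16 \left(-1 + 16\right) = - \frac{341}{5} + 16 \cdot 15 = - \frac{341}{5} + 240 = \frac{859}{5}$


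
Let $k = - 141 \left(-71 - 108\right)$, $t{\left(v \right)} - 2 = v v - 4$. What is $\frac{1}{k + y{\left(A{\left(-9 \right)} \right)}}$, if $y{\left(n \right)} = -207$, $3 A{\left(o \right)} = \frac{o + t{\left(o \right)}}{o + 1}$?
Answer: $\frac{1}{25032} \approx 3.9949 \cdot 10^{-5}$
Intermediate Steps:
$t{\left(v \right)} = -2 + v^{2}$ ($t{\left(v \right)} = 2 + \left(v v - 4\right) = 2 + \left(v^{2} - 4\right) = 2 + \left(-4 + v^{2}\right) = -2 + v^{2}$)
$A{\left(o \right)} = \frac{-2 + o + o^{2}}{3 \left(1 + o\right)}$ ($A{\left(o \right)} = \frac{\left(o + \left(-2 + o^{2}\right)\right) \frac{1}{o + 1}}{3} = \frac{\left(-2 + o + o^{2}\right) \frac{1}{1 + o}}{3} = \frac{\frac{1}{1 + o} \left(-2 + o + o^{2}\right)}{3} = \frac{-2 + o + o^{2}}{3 \left(1 + o\right)}$)
$k = 25239$ ($k = \left(-141\right) \left(-179\right) = 25239$)
$\frac{1}{k + y{\left(A{\left(-9 \right)} \right)}} = \frac{1}{25239 - 207} = \frac{1}{25032}$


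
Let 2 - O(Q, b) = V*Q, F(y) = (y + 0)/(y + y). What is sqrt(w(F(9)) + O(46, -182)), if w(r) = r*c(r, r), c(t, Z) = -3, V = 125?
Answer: I*sqrt(22998)/2 ≈ 75.825*I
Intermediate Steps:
F(y) = 1/2 (F(y) = y/((2*y)) = y*(1/(2*y)) = 1/2)
w(r) = -3*r (w(r) = r*(-3) = -3*r)
O(Q, b) = 2 - 125*Q
sqrt(w(F(9)) + O(46, -182)) = sqrt(-3*1/2 + (2 - 125*46)) = sqrt(-3/2 + (2 - 5750)) = sqrt(-3/2 - 5748) = sqrt(-11499/2) = I*sqrt(22998)/2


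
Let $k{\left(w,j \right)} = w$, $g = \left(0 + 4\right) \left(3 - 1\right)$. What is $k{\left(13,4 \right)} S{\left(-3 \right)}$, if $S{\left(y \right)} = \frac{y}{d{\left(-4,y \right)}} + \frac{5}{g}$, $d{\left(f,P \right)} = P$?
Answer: $\frac{169}{8} \approx 21.125$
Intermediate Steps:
$g = 8$ ($g = 4 \cdot 2 = 8$)
$S{\left(y \right)} = \frac{13}{8}$ ($S{\left(y \right)} = \frac{y}{y} + \frac{5}{8} = 1 + 5 \cdot \frac{1}{8} = 1 + \frac{5}{8} = \frac{13}{8}$)
$k{\left(13,4 \right)} S{\left(-3 \right)} = 13 \cdot \frac{13}{8} = \frac{169}{8}$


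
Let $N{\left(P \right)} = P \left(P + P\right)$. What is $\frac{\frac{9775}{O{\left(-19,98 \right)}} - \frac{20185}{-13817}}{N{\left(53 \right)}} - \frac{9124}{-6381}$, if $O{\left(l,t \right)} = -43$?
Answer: $\frac{14799027675986}{10649340099999} \approx 1.3897$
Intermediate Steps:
$N{\left(P \right)} = 2 P^{2}$ ($N{\left(P \right)} = P 2 P = 2 P^{2}$)
$\frac{\frac{9775}{O{\left(-19,98 \right)}} - \frac{20185}{-13817}}{N{\left(53 \right)}} - \frac{9124}{-6381} = \frac{\frac{9775}{-43} - \frac{20185}{-13817}}{2 \cdot 53^{2}} - \frac{9124}{-6381} = \frac{9775 \left(- \frac{1}{43}\right) - - \frac{20185}{13817}}{2 \cdot 2809} - - \frac{9124}{6381} = \frac{- \frac{9775}{43} + \frac{20185}{13817}}{5618} + \frac{9124}{6381} = \left(- \frac{134193220}{594131}\right) \frac{1}{5618} + \frac{9124}{6381} = - \frac{67096610}{1668913979} + \frac{9124}{6381} = \frac{14799027675986}{10649340099999}$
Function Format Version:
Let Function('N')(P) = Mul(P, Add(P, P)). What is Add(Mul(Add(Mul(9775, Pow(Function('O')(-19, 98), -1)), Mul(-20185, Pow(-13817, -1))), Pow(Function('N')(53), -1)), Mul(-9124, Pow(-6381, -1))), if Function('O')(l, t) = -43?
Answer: Rational(14799027675986, 10649340099999) ≈ 1.3897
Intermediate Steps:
Function('N')(P) = Mul(2, Pow(P, 2)) (Function('N')(P) = Mul(P, Mul(2, P)) = Mul(2, Pow(P, 2)))
Add(Mul(Add(Mul(9775, Pow(Function('O')(-19, 98), -1)), Mul(-20185, Pow(-13817, -1))), Pow(Function('N')(53), -1)), Mul(-9124, Pow(-6381, -1))) = Add(Mul(Add(Mul(9775, Pow(-43, -1)), Mul(-20185, Pow(-13817, -1))), Pow(Mul(2, Pow(53, 2)), -1)), Mul(-9124, Pow(-6381, -1))) = Add(Mul(Add(Mul(9775, Rational(-1, 43)), Mul(-20185, Rational(-1, 13817))), Pow(Mul(2, 2809), -1)), Mul(-9124, Rational(-1, 6381))) = Add(Mul(Add(Rational(-9775, 43), Rational(20185, 13817)), Pow(5618, -1)), Rational(9124, 6381)) = Add(Mul(Rational(-134193220, 594131), Rational(1, 5618)), Rational(9124, 6381)) = Add(Rational(-67096610, 1668913979), Rational(9124, 6381)) = Rational(14799027675986, 10649340099999)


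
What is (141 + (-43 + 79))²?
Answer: 31329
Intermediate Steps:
(141 + (-43 + 79))² = (141 + 36)² = 177² = 31329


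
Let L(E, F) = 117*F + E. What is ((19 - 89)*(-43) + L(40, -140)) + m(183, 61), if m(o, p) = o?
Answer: -13147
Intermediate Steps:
L(E, F) = E + 117*F
((19 - 89)*(-43) + L(40, -140)) + m(183, 61) = ((19 - 89)*(-43) + (40 + 117*(-140))) + 183 = (-70*(-43) + (40 - 16380)) + 183 = (3010 - 16340) + 183 = -13330 + 183 = -13147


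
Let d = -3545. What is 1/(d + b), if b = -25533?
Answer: -1/29078 ≈ -3.4390e-5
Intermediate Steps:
1/(d + b) = 1/(-3545 - 25533) = 1/(-29078) = -1/29078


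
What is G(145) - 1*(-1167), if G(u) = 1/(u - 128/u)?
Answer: 24386944/20897 ≈ 1167.0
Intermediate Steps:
G(145) - 1*(-1167) = 145/(-128 + 145**2) - 1*(-1167) = 145/(-128 + 21025) + 1167 = 145/20897 + 1167 = 24386944/20897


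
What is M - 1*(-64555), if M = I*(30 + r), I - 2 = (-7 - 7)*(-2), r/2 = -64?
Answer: 61615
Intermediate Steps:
r = -128 (r = 2*(-64) = -128)
I = 30 (I = 2 + (-7 - 7)*(-2) = 2 - 14*(-2) = 2 + 28 = 30)
M = -2940 (M = 30*(30 - 128) = 30*(-98) = -2940)
M - 1*(-64555) = -2940 - 1*(-64555) = -2940 + 64555 = 61615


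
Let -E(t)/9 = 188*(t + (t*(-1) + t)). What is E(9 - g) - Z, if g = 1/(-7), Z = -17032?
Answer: 10936/7 ≈ 1562.3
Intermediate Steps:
g = -⅐ ≈ -0.14286
E(t) = -1692*t (E(t) = -1692*(t + (t*(-1) + t)) = -1692*(t + (-t + t)) = -1692*(t + 0) = -1692*t)
E(9 - g) - Z = -1692*(9 - 1*(-⅐)) - 1*(-17032) = -1692*(9 + ⅐) + 17032 = -1692*64/7 + 17032 = -108288/7 + 17032 = 10936/7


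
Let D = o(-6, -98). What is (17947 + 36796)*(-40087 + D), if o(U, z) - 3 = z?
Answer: -2199683226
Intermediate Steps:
o(U, z) = 3 + z
D = -95 (D = 3 - 98 = -95)
(17947 + 36796)*(-40087 + D) = (17947 + 36796)*(-40087 - 95) = 54743*(-40182) = -2199683226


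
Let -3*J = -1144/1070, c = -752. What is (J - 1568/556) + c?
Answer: -168317092/223095 ≈ -754.46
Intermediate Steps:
J = 572/1605 (J = -(-1144)/(3*1070) = -1/3*(-572/535) = 572/1605 ≈ 0.35639)
(J - 1568/556) + c = (572/1605 - 1568/556) - 752 = (572/1605 - 1568*1/556) - 752 = (572/1605 - 392/139) - 752 = -549652/223095 - 752 = -168317092/223095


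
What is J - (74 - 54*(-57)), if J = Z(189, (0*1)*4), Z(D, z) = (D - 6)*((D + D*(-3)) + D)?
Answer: -37739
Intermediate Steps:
Z(D, z) = -D*(-6 + D) (Z(D, z) = (-6 + D)*((D - 3*D) + D) = (-6 + D)*(-2*D + D) = (-6 + D)*(-D) = -D*(-6 + D))
J = -34587 (J = 189*(6 - 1*189) = 189*(6 - 189) = 189*(-183) = -34587)
J - (74 - 54*(-57)) = -34587 - (74 - 54*(-57)) = -34587 - (74 + 3078) = -34587 - 1*3152 = -34587 - 3152 = -37739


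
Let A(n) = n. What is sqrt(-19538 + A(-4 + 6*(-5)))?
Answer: 2*I*sqrt(4893) ≈ 139.9*I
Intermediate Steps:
sqrt(-19538 + A(-4 + 6*(-5))) = sqrt(-19538 + (-4 + 6*(-5))) = sqrt(-19538 + (-4 - 30)) = sqrt(-19538 - 34) = sqrt(-19572) = 2*I*sqrt(4893)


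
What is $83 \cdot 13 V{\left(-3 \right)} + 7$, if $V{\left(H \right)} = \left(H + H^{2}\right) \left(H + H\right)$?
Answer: $-38837$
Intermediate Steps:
$V{\left(H \right)} = 2 H \left(H + H^{2}\right)$ ($V{\left(H \right)} = \left(H + H^{2}\right) 2 H = 2 H \left(H + H^{2}\right)$)
$83 \cdot 13 V{\left(-3 \right)} + 7 = 83 \cdot 13 \cdot 2 \left(-3\right)^{2} \left(1 - 3\right) + 7 = 83 \cdot 13 \cdot 2 \cdot 9 \left(-2\right) + 7 = 83 \cdot 13 \left(-36\right) + 7 = 83 \left(-468\right) + 7 = -38844 + 7 = -38837$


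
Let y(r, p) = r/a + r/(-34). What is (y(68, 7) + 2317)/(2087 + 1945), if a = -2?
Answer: 2281/4032 ≈ 0.56572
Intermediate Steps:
y(r, p) = -9*r/17 (y(r, p) = r/(-2) + r/(-34) = r*(-½) + r*(-1/34) = -r/2 - r/34 = -9*r/17)
(y(68, 7) + 2317)/(2087 + 1945) = (-9/17*68 + 2317)/(2087 + 1945) = (-36 + 2317)/4032 = 2281*(1/4032) = 2281/4032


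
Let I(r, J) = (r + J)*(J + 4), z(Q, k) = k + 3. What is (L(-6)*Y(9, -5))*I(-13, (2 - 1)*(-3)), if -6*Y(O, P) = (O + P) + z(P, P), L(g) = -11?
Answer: -176/3 ≈ -58.667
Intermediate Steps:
z(Q, k) = 3 + k
I(r, J) = (4 + J)*(J + r) (I(r, J) = (J + r)*(4 + J) = (4 + J)*(J + r))
Y(O, P) = -½ - P/3 - O/6 (Y(O, P) = -((O + P) + (3 + P))/6 = -(3 + O + 2*P)/6 = -½ - P/3 - O/6)
(L(-6)*Y(9, -5))*I(-13, (2 - 1)*(-3)) = (-11*(-½ - ⅓*(-5) - ⅙*9))*(((2 - 1)*(-3))² + 4*((2 - 1)*(-3)) + 4*(-13) + ((2 - 1)*(-3))*(-13)) = (-11*(-½ + 5/3 - 3/2))*((1*(-3))² + 4*(1*(-3)) - 52 + (1*(-3))*(-13)) = (-11*(-⅓))*((-3)² + 4*(-3) - 52 - 3*(-13)) = 11*(9 - 12 - 52 + 39)/3 = (11/3)*(-16) = -176/3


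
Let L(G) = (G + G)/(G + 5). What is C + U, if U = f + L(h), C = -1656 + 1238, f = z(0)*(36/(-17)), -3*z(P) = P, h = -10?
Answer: -414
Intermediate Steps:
z(P) = -P/3
L(G) = 2*G/(5 + G) (L(G) = (2*G)/(5 + G) = 2*G/(5 + G))
f = 0 (f = (-1/3*0)*(36/(-17)) = 0*(36*(-1/17)) = 0*(-36/17) = 0)
C = -418
U = 4 (U = 0 + 2*(-10)/(5 - 10) = 0 + 2*(-10)/(-5) = 0 + 2*(-10)*(-1/5) = 0 + 4 = 4)
C + U = -418 + 4 = -414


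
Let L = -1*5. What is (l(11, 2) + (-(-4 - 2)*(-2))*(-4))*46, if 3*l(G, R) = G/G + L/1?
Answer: 6440/3 ≈ 2146.7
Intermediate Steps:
L = -5
l(G, R) = -4/3 (l(G, R) = (G/G - 5/1)/3 = (1 - 5*1)/3 = (1 - 5)/3 = (⅓)*(-4) = -4/3)
(l(11, 2) + (-(-4 - 2)*(-2))*(-4))*46 = (-4/3 + (-(-4 - 2)*(-2))*(-4))*46 = (-4/3 + (-1*(-6)*(-2))*(-4))*46 = (-4/3 + (6*(-2))*(-4))*46 = (-4/3 - 12*(-4))*46 = (-4/3 + 48)*46 = (140/3)*46 = 6440/3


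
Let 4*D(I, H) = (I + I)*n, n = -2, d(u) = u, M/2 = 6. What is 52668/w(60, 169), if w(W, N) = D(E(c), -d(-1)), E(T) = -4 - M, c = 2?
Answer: 13167/4 ≈ 3291.8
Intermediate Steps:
M = 12 (M = 2*6 = 12)
E(T) = -16 (E(T) = -4 - 1*12 = -4 - 12 = -16)
D(I, H) = -I (D(I, H) = ((I + I)*(-2))/4 = ((2*I)*(-2))/4 = (-4*I)/4 = -I)
w(W, N) = 16 (w(W, N) = -1*(-16) = 16)
52668/w(60, 169) = 52668/16 = 52668*(1/16) = 13167/4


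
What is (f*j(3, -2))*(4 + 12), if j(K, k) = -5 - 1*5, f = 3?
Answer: -480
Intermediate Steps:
j(K, k) = -10 (j(K, k) = -5 - 5 = -10)
(f*j(3, -2))*(4 + 12) = (3*(-10))*(4 + 12) = -30*16 = -480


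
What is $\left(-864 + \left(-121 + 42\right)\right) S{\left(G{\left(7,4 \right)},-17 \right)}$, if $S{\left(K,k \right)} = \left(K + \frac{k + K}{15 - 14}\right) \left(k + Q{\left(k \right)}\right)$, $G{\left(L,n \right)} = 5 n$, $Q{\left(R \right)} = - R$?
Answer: $0$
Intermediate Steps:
$S{\left(K,k \right)} = 0$ ($S{\left(K,k \right)} = \left(K + \frac{k + K}{15 - 14}\right) \left(k - k\right) = \left(K + \frac{K + k}{1}\right) 0 = \left(K + \left(K + k\right) 1\right) 0 = \left(K + \left(K + k\right)\right) 0 = \left(k + 2 K\right) 0 = 0$)
$\left(-864 + \left(-121 + 42\right)\right) S{\left(G{\left(7,4 \right)},-17 \right)} = \left(-864 + \left(-121 + 42\right)\right) 0 = \left(-864 - 79\right) 0 = \left(-943\right) 0 = 0$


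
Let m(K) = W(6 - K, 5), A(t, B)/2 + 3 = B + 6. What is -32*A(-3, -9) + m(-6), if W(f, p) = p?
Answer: 389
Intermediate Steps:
A(t, B) = 6 + 2*B (A(t, B) = -6 + 2*(B + 6) = -6 + 2*(6 + B) = -6 + (12 + 2*B) = 6 + 2*B)
m(K) = 5
-32*A(-3, -9) + m(-6) = -32*(6 + 2*(-9)) + 5 = -32*(6 - 18) + 5 = -32*(-12) + 5 = 384 + 5 = 389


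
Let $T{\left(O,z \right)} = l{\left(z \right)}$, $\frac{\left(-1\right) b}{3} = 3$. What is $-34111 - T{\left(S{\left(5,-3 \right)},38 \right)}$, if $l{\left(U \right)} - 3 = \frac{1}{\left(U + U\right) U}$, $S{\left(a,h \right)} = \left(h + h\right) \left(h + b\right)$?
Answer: $- \frac{98521233}{2888} \approx -34114.0$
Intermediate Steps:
$b = -9$ ($b = \left(-3\right) 3 = -9$)
$S{\left(a,h \right)} = 2 h \left(-9 + h\right)$ ($S{\left(a,h \right)} = \left(h + h\right) \left(h - 9\right) = 2 h \left(-9 + h\right)$)
$l{\left(U \right)} = 3 + \frac{1}{2 U^{2}}$ ($l{\left(U \right)} = 3 + \frac{1}{\left(U + U\right) U} = 3 + \frac{1}{2 U U} = 3 + \frac{\frac{1}{2} \frac{1}{U}}{U} = 3 + \frac{1}{2 U^{2}}$)
$T{\left(O,z \right)} = 3 + \frac{1}{2 z^{2}}$
$-34111 - T{\left(S{\left(5,-3 \right)},38 \right)} = -34111 - \left(3 + \frac{1}{2 \cdot 1444}\right) = -34111 - \left(3 + \frac{1}{2} \cdot \frac{1}{1444}\right) = -34111 - \left(3 + \frac{1}{2888}\right) = -34111 - \frac{8665}{2888} = - \frac{98521233}{2888}$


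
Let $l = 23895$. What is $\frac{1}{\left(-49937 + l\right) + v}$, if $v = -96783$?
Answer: $- \frac{1}{122825} \approx -8.1417 \cdot 10^{-6}$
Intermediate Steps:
$\frac{1}{\left(-49937 + l\right) + v} = \frac{1}{\left(-49937 + 23895\right) - 96783} = \frac{1}{-26042 - 96783} = \frac{1}{-122825} = - \frac{1}{122825}$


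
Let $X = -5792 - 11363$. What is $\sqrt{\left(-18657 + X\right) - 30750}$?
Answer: $i \sqrt{66562} \approx 258.0 i$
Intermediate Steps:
$X = -17155$
$\sqrt{\left(-18657 + X\right) - 30750} = \sqrt{\left(-18657 - 17155\right) - 30750} = \sqrt{-35812 - 30750} = \sqrt{-66562} = i \sqrt{66562}$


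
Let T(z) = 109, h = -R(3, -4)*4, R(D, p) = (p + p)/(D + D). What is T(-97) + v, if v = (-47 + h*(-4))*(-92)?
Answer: 19187/3 ≈ 6395.7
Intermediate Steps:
R(D, p) = p/D (R(D, p) = (2*p)/((2*D)) = (2*p)*(1/(2*D)) = p/D)
h = 16/3 (h = -(-4)/3*4 = -1*(-4/3)*4 = (4/3)*4 = 16/3 ≈ 5.3333)
v = 18860/3 (v = (-47 + (16/3)*(-4))*(-92) = (-47 - 64/3)*(-92) = -205/3*(-92) = 18860/3 ≈ 6286.7)
T(-97) + v = 109 + 18860/3 = 19187/3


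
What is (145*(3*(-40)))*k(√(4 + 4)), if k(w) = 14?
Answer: -243600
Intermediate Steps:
(145*(3*(-40)))*k(√(4 + 4)) = (145*(3*(-40)))*14 = (145*(-120))*14 = -17400*14 = -243600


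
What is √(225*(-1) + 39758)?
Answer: √39533 ≈ 198.83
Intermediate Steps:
√(225*(-1) + 39758) = √(-225 + 39758) = √39533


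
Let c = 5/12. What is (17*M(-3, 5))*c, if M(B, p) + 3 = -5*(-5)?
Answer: 935/6 ≈ 155.83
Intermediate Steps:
c = 5/12 (c = 5*(1/12) = 5/12 ≈ 0.41667)
M(B, p) = 22 (M(B, p) = -3 - 5*(-5) = -3 + 25 = 22)
(17*M(-3, 5))*c = (17*22)*(5/12) = 374*(5/12) = 935/6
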